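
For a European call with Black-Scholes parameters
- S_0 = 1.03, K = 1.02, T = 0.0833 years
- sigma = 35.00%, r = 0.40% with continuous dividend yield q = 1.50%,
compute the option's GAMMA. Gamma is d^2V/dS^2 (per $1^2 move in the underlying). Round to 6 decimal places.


Answer: Gamma = 3.793178

Derivation:
d1 = 0.1380176192; d2 = 0.0370015314
phi(d1) = 0.3951606196; exp(-qT) = 0.9987512803; exp(-rT) = 0.9996668555
Gamma = exp(-qT) * phi(d1) / (S * sigma * sqrt(T)) = 0.9987512803 * 0.3951606196 / (1.0300 * 0.3500 * 0.2886173938) = 3.793178


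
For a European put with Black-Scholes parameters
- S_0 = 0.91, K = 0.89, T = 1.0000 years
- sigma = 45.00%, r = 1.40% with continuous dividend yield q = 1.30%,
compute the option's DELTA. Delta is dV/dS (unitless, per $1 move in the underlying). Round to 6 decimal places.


d1 = 0.2766069706; d2 = -0.1733930294
phi(d1) = 0.3839686995; exp(-qT) = 0.9870841350; exp(-rT) = 0.9860975443
N(-d1) = 0.3910409558
Delta = -exp(-qT) * N(-d1) = -0.9870841350 * 0.3910409558 = -0.385990

Answer: Delta = -0.385990


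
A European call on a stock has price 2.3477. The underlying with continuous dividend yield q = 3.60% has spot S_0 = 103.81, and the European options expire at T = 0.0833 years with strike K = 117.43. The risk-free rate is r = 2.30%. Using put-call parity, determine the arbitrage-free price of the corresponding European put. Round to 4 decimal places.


Put-call parity: C - P = S_0 * exp(-qT) - K * exp(-rT).
S_0 * exp(-qT) = 103.8100 * 0.99700569 = 103.49916088
K * exp(-rT) = 117.4300 * 0.99808593 = 117.20523125
P = C - S*exp(-qT) + K*exp(-rT)
P = 2.3477 - 103.49916088 + 117.20523125 = 16.0538

Answer: Put price = 16.0538


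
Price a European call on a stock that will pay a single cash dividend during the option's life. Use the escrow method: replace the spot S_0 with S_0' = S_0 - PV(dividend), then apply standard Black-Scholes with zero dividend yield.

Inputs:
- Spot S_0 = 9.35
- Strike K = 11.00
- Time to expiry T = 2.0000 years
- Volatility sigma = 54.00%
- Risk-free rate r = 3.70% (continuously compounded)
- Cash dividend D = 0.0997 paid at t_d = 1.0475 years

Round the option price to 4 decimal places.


Answer: Price = 2.4377

Derivation:
PV(D) = D * exp(-r * t_d) = 0.0997 * 0.96198396 = 0.09590980
S_0' = S_0 - PV(D) = 9.3500 - 0.09590980 = 9.25409020
d1 = (ln(S_0'/K) + (r + sigma^2/2)*T) / (sigma*sqrt(T)) = 0.25242450
d2 = d1 - sigma*sqrt(T) = -0.51125082
exp(-rT) = 0.92867169
N(d1) = 0.59964352; N(d2) = 0.30458772
C = S_0' * N(d1) - K * exp(-rT) * N(d2) = 9.25409020 * 0.59964352 - 11.0000 * 0.92867169 * 0.30458772 = 2.4377


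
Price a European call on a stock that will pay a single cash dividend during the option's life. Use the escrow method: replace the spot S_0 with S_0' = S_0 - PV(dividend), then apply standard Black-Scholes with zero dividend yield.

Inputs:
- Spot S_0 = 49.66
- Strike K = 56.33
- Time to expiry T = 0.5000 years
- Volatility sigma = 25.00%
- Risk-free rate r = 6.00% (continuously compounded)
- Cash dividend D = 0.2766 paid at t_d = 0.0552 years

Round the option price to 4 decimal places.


Answer: Price = 1.6106

Derivation:
PV(D) = D * exp(-r * t_d) = 0.2766 * 0.99669348 = 0.27568542
S_0' = S_0 - PV(D) = 49.6600 - 0.27568542 = 49.38431458
d1 = (ln(S_0'/K) + (r + sigma^2/2)*T) / (sigma*sqrt(T)) = -0.48631635
d2 = d1 - sigma*sqrt(T) = -0.66309305
exp(-rT) = 0.97044553
N(d1) = 0.31337144; N(d2) = 0.25363548
C = S_0' * N(d1) - K * exp(-rT) * N(d2) = 49.38431458 * 0.31337144 - 56.3300 * 0.97044553 * 0.25363548 = 1.6106


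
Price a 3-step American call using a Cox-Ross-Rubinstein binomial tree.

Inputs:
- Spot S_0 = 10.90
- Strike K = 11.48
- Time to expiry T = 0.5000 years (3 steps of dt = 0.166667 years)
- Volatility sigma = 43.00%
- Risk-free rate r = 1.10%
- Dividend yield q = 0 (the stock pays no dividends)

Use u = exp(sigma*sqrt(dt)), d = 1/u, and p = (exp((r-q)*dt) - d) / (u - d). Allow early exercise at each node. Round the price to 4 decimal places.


Answer: Price = V(0,0) = 1.1988

Derivation:
dt = T/N = 0.166667
u = exp(sigma*sqrt(dt)) = 1.191898; d = 1/u = 0.838998
p = (exp((r-q)*dt) - d) / (u - d) = 0.461425
Discount per step: exp(-r*dt) = 0.998168
Stock lattice S(k, i) with i counting down-moves:
  k=0: S(0,0) = 10.9000
  k=1: S(1,0) = 12.9917; S(1,1) = 9.1451
  k=2: S(2,0) = 15.4848; S(2,1) = 10.9000; S(2,2) = 7.6727
  k=3: S(3,0) = 18.4563; S(3,1) = 12.9917; S(3,2) = 9.1451; S(3,3) = 6.4374
Terminal payoffs V(N, i) = max(S_T - K, 0):
  V(3,0) = 6.976250; V(3,1) = 1.511685; V(3,2) = 0.000000; V(3,3) = 0.000000
Backward induction: V(k, i) = exp(-r*dt) * [p * V(k+1, i) + (1-p) * V(k+1, i+1)]; then take max(V_cont, immediate exercise) for American.
  V(2,0) = exp(-r*dt) * [p*6.976250 + (1-p)*1.511685] = 4.025787; exercise = 4.004760; V(2,0) = max -> 4.025787
  V(2,1) = exp(-r*dt) * [p*1.511685 + (1-p)*0.000000] = 0.696252; exercise = 0.000000; V(2,1) = max -> 0.696252
  V(2,2) = exp(-r*dt) * [p*0.000000 + (1-p)*0.000000] = 0.000000; exercise = 0.000000; V(2,2) = max -> 0.000000
  V(1,0) = exp(-r*dt) * [p*4.025787 + (1-p)*0.696252] = 2.228495; exercise = 1.511685; V(1,0) = max -> 2.228495
  V(1,1) = exp(-r*dt) * [p*0.696252 + (1-p)*0.000000] = 0.320680; exercise = 0.000000; V(1,1) = max -> 0.320680
  V(0,0) = exp(-r*dt) * [p*2.228495 + (1-p)*0.320680] = 1.198795; exercise = 0.000000; V(0,0) = max -> 1.198795


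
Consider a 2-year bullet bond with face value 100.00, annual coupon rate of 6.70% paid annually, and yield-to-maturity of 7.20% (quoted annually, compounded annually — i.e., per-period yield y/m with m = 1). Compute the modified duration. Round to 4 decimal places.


Answer: Modified duration = 1.8068

Derivation:
Coupon per period c = face * coupon_rate / m = 6.700000
Periods per year m = 1; per-period yield y/m = 0.072000
Number of cashflows N = 2
Cashflows (t years, CF_t, discount factor 1/(1+y/m)^(m*t), PV):
  t = 1.0000: CF_t = 6.700000, DF = 0.932836, PV = 6.250000
  t = 2.0000: CF_t = 106.700000, DF = 0.870183, PV = 92.848491
Price P = sum_t PV_t = 99.098491
First compute Macaulay numerator sum_t t * PV_t:
  t * PV_t at t = 1.0000: 6.250000
  t * PV_t at t = 2.0000: 185.696982
Macaulay duration D = 191.946982 / 99.098491 = 1.936931
Modified duration = D / (1 + y/m) = 1.936931 / (1 + 0.072000) = 1.806839


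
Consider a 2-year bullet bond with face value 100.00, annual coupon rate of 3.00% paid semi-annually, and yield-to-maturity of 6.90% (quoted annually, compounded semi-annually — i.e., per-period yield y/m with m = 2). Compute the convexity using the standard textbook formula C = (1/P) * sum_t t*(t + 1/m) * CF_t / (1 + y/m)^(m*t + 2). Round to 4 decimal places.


Answer: Convexity = 4.5297

Derivation:
Coupon per period c = face * coupon_rate / m = 1.500000
Periods per year m = 2; per-period yield y/m = 0.034500
Number of cashflows N = 4
Cashflows (t years, CF_t, discount factor 1/(1+y/m)^(m*t), PV):
  t = 0.5000: CF_t = 1.500000, DF = 0.966651, PV = 1.449976
  t = 1.0000: CF_t = 1.500000, DF = 0.934413, PV = 1.401620
  t = 1.5000: CF_t = 1.500000, DF = 0.903251, PV = 1.354877
  t = 2.0000: CF_t = 101.500000, DF = 0.873128, PV = 88.622513
Price P = sum_t PV_t = 92.828986
Convexity numerator sum_t t*(t + 1/m) * CF_t / (1+y/m)^(m*t + 2):
  t = 0.5000: term = 0.677438
  t = 1.0000: term = 1.964538
  t = 1.5000: term = 3.798044
  t = 2.0000: term = 414.050274
Convexity = (1/P) * sum = 420.490295 / 92.828986 = 4.529731


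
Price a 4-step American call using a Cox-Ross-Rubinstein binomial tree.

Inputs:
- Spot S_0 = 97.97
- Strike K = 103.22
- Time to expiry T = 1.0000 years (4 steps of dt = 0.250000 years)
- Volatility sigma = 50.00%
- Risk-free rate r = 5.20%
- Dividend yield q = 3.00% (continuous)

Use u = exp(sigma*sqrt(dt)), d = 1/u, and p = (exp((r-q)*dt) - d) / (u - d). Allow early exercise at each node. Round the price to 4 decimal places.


Answer: Price = V(0,0) = 17.3255

Derivation:
dt = T/N = 0.250000
u = exp(sigma*sqrt(dt)) = 1.284025; d = 1/u = 0.778801
p = (exp((r-q)*dt) - d) / (u - d) = 0.448740
Discount per step: exp(-r*dt) = 0.987084
Stock lattice S(k, i) with i counting down-moves:
  k=0: S(0,0) = 97.9700
  k=1: S(1,0) = 125.7960; S(1,1) = 76.2991
  k=2: S(2,0) = 161.5252; S(2,1) = 97.9700; S(2,2) = 59.4218
  k=3: S(3,0) = 207.4025; S(3,1) = 125.7960; S(3,2) = 76.2991; S(3,3) = 46.2778
  k=4: S(4,0) = 266.3101; S(4,1) = 161.5252; S(4,2) = 97.9700; S(4,3) = 59.4218; S(4,4) = 36.0411
Terminal payoffs V(N, i) = max(S_T - K, 0):
  V(4,0) = 163.090071; V(4,1) = 58.305223; V(4,2) = 0.000000; V(4,3) = 0.000000; V(4,4) = 0.000000
Backward induction: V(k, i) = exp(-r*dt) * [p * V(k+1, i) + (1-p) * V(k+1, i+1)]; then take max(V_cont, immediate exercise) for American.
  V(3,0) = exp(-r*dt) * [p*163.090071 + (1-p)*58.305223] = 103.965967; exercise = 104.182492; V(3,0) = max -> 104.182492
  V(3,1) = exp(-r*dt) * [p*58.305223 + (1-p)*0.000000] = 25.825941; exercise = 22.575970; V(3,1) = max -> 25.825941
  V(3,2) = exp(-r*dt) * [p*0.000000 + (1-p)*0.000000] = 0.000000; exercise = 0.000000; V(3,2) = max -> 0.000000
  V(3,3) = exp(-r*dt) * [p*0.000000 + (1-p)*0.000000] = 0.000000; exercise = 0.000000; V(3,3) = max -> 0.000000
  V(2,0) = exp(-r*dt) * [p*104.182492 + (1-p)*25.825941] = 60.199931; exercise = 58.305223; V(2,0) = max -> 60.199931
  V(2,1) = exp(-r*dt) * [p*25.825941 + (1-p)*0.000000] = 11.439443; exercise = 0.000000; V(2,1) = max -> 11.439443
  V(2,2) = exp(-r*dt) * [p*0.000000 + (1-p)*0.000000] = 0.000000; exercise = 0.000000; V(2,2) = max -> 0.000000
  V(1,0) = exp(-r*dt) * [p*60.199931 + (1-p)*11.439443] = 32.889852; exercise = 22.575970; V(1,0) = max -> 32.889852
  V(1,1) = exp(-r*dt) * [p*11.439443 + (1-p)*0.000000] = 5.067031; exercise = 0.000000; V(1,1) = max -> 5.067031
  V(0,0) = exp(-r*dt) * [p*32.889852 + (1-p)*5.067031] = 17.325534; exercise = 0.000000; V(0,0) = max -> 17.325534


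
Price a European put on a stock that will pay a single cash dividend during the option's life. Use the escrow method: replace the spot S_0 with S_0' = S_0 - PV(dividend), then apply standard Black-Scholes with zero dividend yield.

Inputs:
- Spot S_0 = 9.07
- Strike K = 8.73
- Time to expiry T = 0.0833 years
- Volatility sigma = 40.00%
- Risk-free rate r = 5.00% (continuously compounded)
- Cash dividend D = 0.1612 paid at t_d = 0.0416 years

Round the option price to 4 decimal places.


Answer: Price = 0.3065

Derivation:
PV(D) = D * exp(-r * t_d) = 0.1612 * 0.99792216 = 0.16086505
S_0' = S_0 - PV(D) = 9.0700 - 0.16086505 = 8.90913495
d1 = (ln(S_0'/K) + (r + sigma^2/2)*T) / (sigma*sqrt(T)) = 0.26974101
d2 = d1 - sigma*sqrt(T) = 0.15429405
exp(-rT) = 0.99584366
N(-d1) = 0.39367975; N(-d2) = 0.43868894
P = K * exp(-rT) * N(-d2) - S_0' * N(-d1) = 8.7300 * 0.99584366 * 0.43868894 - 8.90913495 * 0.39367975 = 0.3065


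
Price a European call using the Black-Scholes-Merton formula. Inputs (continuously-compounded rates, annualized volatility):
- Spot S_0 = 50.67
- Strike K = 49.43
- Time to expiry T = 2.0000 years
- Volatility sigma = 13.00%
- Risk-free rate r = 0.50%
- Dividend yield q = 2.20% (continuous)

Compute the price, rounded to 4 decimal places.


Answer: Price = 3.3477

Derivation:
d1 = (ln(S/K) + (r - q + 0.5*sigma^2) * T) / (sigma * sqrt(T)) = 0.04175461
d2 = d1 - sigma * sqrt(T) = -0.14209315
exp(-rT) = 0.99004983; exp(-qT) = 0.95695396
C = S_0 * exp(-qT) * N(d1) - K * exp(-rT) * N(d2)
N(d1) = 0.51665284; N(d2) = 0.44350321
C = 50.6700 * 0.95695396 * 0.51665284 - 49.4300 * 0.99004983 * 0.44350321 = 3.3477


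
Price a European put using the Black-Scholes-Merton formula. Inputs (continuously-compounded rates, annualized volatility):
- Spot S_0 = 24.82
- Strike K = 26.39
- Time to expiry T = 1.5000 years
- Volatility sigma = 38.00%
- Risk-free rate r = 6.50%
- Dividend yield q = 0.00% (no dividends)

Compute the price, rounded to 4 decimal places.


d1 = (ln(S/K) + (r - q + 0.5*sigma^2) * T) / (sigma * sqrt(T)) = 0.31040757
d2 = d1 - sigma * sqrt(T) = -0.15499548
exp(-rT) = 0.90710234; exp(-qT) = 1.00000000
P = K * exp(-rT) * N(-d2) - S_0 * exp(-qT) * N(-d1)
N(-d1) = 0.37812552; N(-d2) = 0.56158756
P = 26.3900 * 0.90710234 * 0.56158756 - 24.8200 * 1.00000000 * 0.37812552 = 4.0584

Answer: Price = 4.0584


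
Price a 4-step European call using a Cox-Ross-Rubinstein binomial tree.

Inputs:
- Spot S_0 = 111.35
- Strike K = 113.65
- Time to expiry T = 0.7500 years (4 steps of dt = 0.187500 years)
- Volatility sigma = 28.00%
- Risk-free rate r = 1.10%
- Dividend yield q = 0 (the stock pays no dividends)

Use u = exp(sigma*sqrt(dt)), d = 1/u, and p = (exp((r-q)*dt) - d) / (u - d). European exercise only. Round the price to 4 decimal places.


dt = T/N = 0.187500
u = exp(sigma*sqrt(dt)) = 1.128900; d = 1/u = 0.885818
p = (exp((r-q)*dt) - d) / (u - d) = 0.478220
Discount per step: exp(-r*dt) = 0.997940
Stock lattice S(k, i) with i counting down-moves:
  k=0: S(0,0) = 111.3500
  k=1: S(1,0) = 125.7030; S(1,1) = 98.6359
  k=2: S(2,0) = 141.9061; S(2,1) = 111.3500; S(2,2) = 87.3734
  k=3: S(3,0) = 160.1978; S(3,1) = 125.7030; S(3,2) = 98.6359; S(3,3) = 77.3970
  k=4: S(4,0) = 180.8472; S(4,1) = 141.9061; S(4,2) = 111.3500; S(4,3) = 87.3734; S(4,4) = 68.5596
Terminal payoffs V(N, i) = max(S_T - K, 0):
  V(4,0) = 67.197226; V(4,1) = 28.256091; V(4,2) = 0.000000; V(4,3) = 0.000000; V(4,4) = 0.000000
Backward induction: V(k, i) = exp(-r*dt) * [p * V(k+1, i) + (1-p) * V(k+1, i+1)].
  V(3,0) = exp(-r*dt) * [p*67.197226 + (1-p)*28.256091] = 46.781923
  V(3,1) = exp(-r*dt) * [p*28.256091 + (1-p)*0.000000] = 13.484780
  V(3,2) = exp(-r*dt) * [p*0.000000 + (1-p)*0.000000] = 0.000000
  V(3,3) = exp(-r*dt) * [p*0.000000 + (1-p)*0.000000] = 0.000000
  V(2,0) = exp(-r*dt) * [p*46.781923 + (1-p)*13.484780] = 29.347539
  V(2,1) = exp(-r*dt) * [p*13.484780 + (1-p)*0.000000] = 6.435401
  V(2,2) = exp(-r*dt) * [p*0.000000 + (1-p)*0.000000] = 0.000000
  V(1,0) = exp(-r*dt) * [p*29.347539 + (1-p)*6.435401] = 17.356603
  V(1,1) = exp(-r*dt) * [p*6.435401 + (1-p)*0.000000] = 3.071195
  V(0,0) = exp(-r*dt) * [p*17.356603 + (1-p)*3.071195] = 9.882356

Answer: Price = V(0,0) = 9.8824


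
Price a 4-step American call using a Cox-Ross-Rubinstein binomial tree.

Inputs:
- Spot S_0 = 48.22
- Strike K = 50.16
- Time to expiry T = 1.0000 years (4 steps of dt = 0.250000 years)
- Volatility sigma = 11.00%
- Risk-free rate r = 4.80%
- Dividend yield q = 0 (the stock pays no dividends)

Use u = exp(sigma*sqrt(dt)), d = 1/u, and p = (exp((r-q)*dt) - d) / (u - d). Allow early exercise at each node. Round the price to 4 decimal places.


Answer: Price = V(0,0) = 2.3889

Derivation:
dt = T/N = 0.250000
u = exp(sigma*sqrt(dt)) = 1.056541; d = 1/u = 0.946485
p = (exp((r-q)*dt) - d) / (u - d) = 0.595946
Discount per step: exp(-r*dt) = 0.988072
Stock lattice S(k, i) with i counting down-moves:
  k=0: S(0,0) = 48.2200
  k=1: S(1,0) = 50.9464; S(1,1) = 45.6395
  k=2: S(2,0) = 53.8269; S(2,1) = 48.2200; S(2,2) = 43.1971
  k=3: S(3,0) = 56.8703; S(3,1) = 50.9464; S(3,2) = 45.6395; S(3,3) = 40.8854
  k=4: S(4,0) = 60.0858; S(4,1) = 53.8269; S(4,2) = 48.2200; S(4,3) = 43.1971; S(4,4) = 38.6975
Terminal payoffs V(N, i) = max(S_T - K, 0):
  V(4,0) = 9.925820; V(4,1) = 3.666929; V(4,2) = 0.000000; V(4,3) = 0.000000; V(4,4) = 0.000000
Backward induction: V(k, i) = exp(-r*dt) * [p * V(k+1, i) + (1-p) * V(k+1, i+1)]; then take max(V_cont, immediate exercise) for American.
  V(3,0) = exp(-r*dt) * [p*9.925820 + (1-p)*3.666929] = 7.308659; exercise = 6.710336; V(3,0) = max -> 7.308659
  V(3,1) = exp(-r*dt) * [p*3.666929 + (1-p)*0.000000] = 2.159225; exercise = 0.786388; V(3,1) = max -> 2.159225
  V(3,2) = exp(-r*dt) * [p*0.000000 + (1-p)*0.000000] = 0.000000; exercise = 0.000000; V(3,2) = max -> 0.000000
  V(3,3) = exp(-r*dt) * [p*0.000000 + (1-p)*0.000000] = 0.000000; exercise = 0.000000; V(3,3) = max -> 0.000000
  V(2,0) = exp(-r*dt) * [p*7.308659 + (1-p)*2.159225] = 5.165650; exercise = 3.666929; V(2,0) = max -> 5.165650
  V(2,1) = exp(-r*dt) * [p*2.159225 + (1-p)*0.000000] = 1.271433; exercise = 0.000000; V(2,1) = max -> 1.271433
  V(2,2) = exp(-r*dt) * [p*0.000000 + (1-p)*0.000000] = 0.000000; exercise = 0.000000; V(2,2) = max -> 0.000000
  V(1,0) = exp(-r*dt) * [p*5.165650 + (1-p)*1.271433] = 3.549328; exercise = 0.786388; V(1,0) = max -> 3.549328
  V(1,1) = exp(-r*dt) * [p*1.271433 + (1-p)*0.000000] = 0.748668; exercise = 0.000000; V(1,1) = max -> 0.748668
  V(0,0) = exp(-r*dt) * [p*3.549328 + (1-p)*0.748668] = 2.388872; exercise = 0.000000; V(0,0) = max -> 2.388872


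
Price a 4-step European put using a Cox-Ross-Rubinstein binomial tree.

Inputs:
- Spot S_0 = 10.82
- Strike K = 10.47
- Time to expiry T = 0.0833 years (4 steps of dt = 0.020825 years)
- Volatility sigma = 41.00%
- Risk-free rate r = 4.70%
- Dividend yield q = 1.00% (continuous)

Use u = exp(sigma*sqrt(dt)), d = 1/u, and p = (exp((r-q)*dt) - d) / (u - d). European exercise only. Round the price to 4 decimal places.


Answer: Price = V(0,0) = 0.3489

Derivation:
dt = T/N = 0.020825
u = exp(sigma*sqrt(dt)) = 1.060952; d = 1/u = 0.942550
p = (exp((r-q)*dt) - d) / (u - d) = 0.491723
Discount per step: exp(-r*dt) = 0.999022
Stock lattice S(k, i) with i counting down-moves:
  k=0: S(0,0) = 10.8200
  k=1: S(1,0) = 11.4795; S(1,1) = 10.1984
  k=2: S(2,0) = 12.1792; S(2,1) = 10.8200; S(2,2) = 9.6125
  k=3: S(3,0) = 12.9215; S(3,1) = 11.4795; S(3,2) = 10.1984; S(3,3) = 9.0602
  k=4: S(4,0) = 13.7091; S(4,1) = 12.1792; S(4,2) = 10.8200; S(4,3) = 9.6125; S(4,4) = 8.5397
Terminal payoffs V(N, i) = max(K - S_T, 0):
  V(4,0) = 0.000000; V(4,1) = 0.000000; V(4,2) = 0.000000; V(4,3) = 0.857511; V(4,4) = 1.930265
Backward induction: V(k, i) = exp(-r*dt) * [p * V(k+1, i) + (1-p) * V(k+1, i+1)].
  V(3,0) = exp(-r*dt) * [p*0.000000 + (1-p)*0.000000] = 0.000000
  V(3,1) = exp(-r*dt) * [p*0.000000 + (1-p)*0.000000] = 0.000000
  V(3,2) = exp(-r*dt) * [p*0.000000 + (1-p)*0.857511] = 0.435427
  V(3,3) = exp(-r*dt) * [p*0.857511 + (1-p)*1.930265] = 1.401395
  V(2,0) = exp(-r*dt) * [p*0.000000 + (1-p)*0.000000] = 0.000000
  V(2,1) = exp(-r*dt) * [p*0.000000 + (1-p)*0.435427] = 0.221101
  V(2,2) = exp(-r*dt) * [p*0.435427 + (1-p)*1.401395] = 0.925500
  V(1,0) = exp(-r*dt) * [p*0.000000 + (1-p)*0.221101] = 0.112271
  V(1,1) = exp(-r*dt) * [p*0.221101 + (1-p)*0.925500] = 0.578565
  V(0,0) = exp(-r*dt) * [p*0.112271 + (1-p)*0.578565] = 0.348935


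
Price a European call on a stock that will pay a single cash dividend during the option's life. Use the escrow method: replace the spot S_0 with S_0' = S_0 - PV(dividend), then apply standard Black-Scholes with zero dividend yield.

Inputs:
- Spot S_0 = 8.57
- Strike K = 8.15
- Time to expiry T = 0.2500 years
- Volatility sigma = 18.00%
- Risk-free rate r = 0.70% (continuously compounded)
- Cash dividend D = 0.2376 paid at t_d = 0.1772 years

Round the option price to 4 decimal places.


Answer: Price = 0.4044

Derivation:
PV(D) = D * exp(-r * t_d) = 0.2376 * 0.99876037 = 0.23730546
S_0' = S_0 - PV(D) = 8.5700 - 0.23730546 = 8.33269454
d1 = (ln(S_0'/K) + (r + sigma^2/2)*T) / (sigma*sqrt(T)) = 0.31076612
d2 = d1 - sigma*sqrt(T) = 0.22076612
exp(-rT) = 0.99825153
N(d1) = 0.62201078; N(d2) = 0.58736273
C = S_0' * N(d1) - K * exp(-rT) * N(d2) = 8.33269454 * 0.62201078 - 8.1500 * 0.99825153 * 0.58736273 = 0.4044


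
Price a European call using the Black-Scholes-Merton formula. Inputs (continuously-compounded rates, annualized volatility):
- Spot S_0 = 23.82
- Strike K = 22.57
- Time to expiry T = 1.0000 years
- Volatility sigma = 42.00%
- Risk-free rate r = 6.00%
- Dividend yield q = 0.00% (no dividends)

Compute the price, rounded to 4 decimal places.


d1 = (ln(S/K) + (r - q + 0.5*sigma^2) * T) / (sigma * sqrt(T)) = 0.48119994
d2 = d1 - sigma * sqrt(T) = 0.06119994
exp(-rT) = 0.94176453; exp(-qT) = 1.00000000
C = S_0 * exp(-qT) * N(d1) - K * exp(-rT) * N(d2)
N(d1) = 0.68481280; N(d2) = 0.52440001
C = 23.8200 * 1.00000000 * 0.68481280 - 22.5700 * 0.94176453 * 0.52440001 = 5.1658

Answer: Price = 5.1658


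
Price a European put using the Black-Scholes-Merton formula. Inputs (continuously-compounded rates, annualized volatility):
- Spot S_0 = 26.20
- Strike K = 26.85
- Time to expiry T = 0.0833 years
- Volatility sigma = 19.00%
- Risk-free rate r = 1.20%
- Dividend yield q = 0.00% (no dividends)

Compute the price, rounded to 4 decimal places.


d1 = (ln(S/K) + (r - q + 0.5*sigma^2) * T) / (sigma * sqrt(T)) = -0.40124593
d2 = d1 - sigma * sqrt(T) = -0.45608323
exp(-rT) = 0.99900090; exp(-qT) = 1.00000000
P = K * exp(-rT) * N(-d2) - S_0 * exp(-qT) * N(-d1)
N(-d1) = 0.65588046; N(-d2) = 0.67583494
P = 26.8500 * 0.99900090 * 0.67583494 - 26.2000 * 1.00000000 * 0.65588046 = 0.9440

Answer: Price = 0.9440


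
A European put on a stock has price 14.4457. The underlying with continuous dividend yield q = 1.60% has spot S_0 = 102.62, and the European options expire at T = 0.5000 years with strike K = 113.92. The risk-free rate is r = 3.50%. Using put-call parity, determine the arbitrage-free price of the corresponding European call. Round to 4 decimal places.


Answer: Call price = 4.3043

Derivation:
Put-call parity: C - P = S_0 * exp(-qT) - K * exp(-rT).
S_0 * exp(-qT) = 102.6200 * 0.99203191 = 101.80231510
K * exp(-rT) = 113.9200 * 0.98265224 = 111.94374269
C = P + S*exp(-qT) - K*exp(-rT)
C = 14.4457 + 101.80231510 - 111.94374269 = 4.3043


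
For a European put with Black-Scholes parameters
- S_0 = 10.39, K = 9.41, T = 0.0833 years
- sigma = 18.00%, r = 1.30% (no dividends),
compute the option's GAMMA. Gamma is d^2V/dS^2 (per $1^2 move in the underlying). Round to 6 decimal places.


d1 = 1.9538210197; d2 = 1.9018698888
phi(d1) = 0.0591518850; exp(-qT) = 1.0000000000; exp(-rT) = 0.9989176861
Gamma = exp(-qT) * phi(d1) / (S * sigma * sqrt(T)) = 1.0000000000 * 0.0591518850 / (10.3900 * 0.1800 * 0.2886173938) = 0.109587

Answer: Gamma = 0.109587


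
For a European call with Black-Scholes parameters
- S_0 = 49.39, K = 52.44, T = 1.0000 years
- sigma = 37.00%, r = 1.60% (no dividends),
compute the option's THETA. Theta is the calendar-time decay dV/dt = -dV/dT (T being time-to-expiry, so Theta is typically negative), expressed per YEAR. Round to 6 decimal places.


d1 = 0.0662927450; d2 = -0.3037072550
phi(d1) = 0.3980666214; exp(-qT) = 1.0000000000; exp(-rT) = 0.9841273201
Theta = -S*exp(-qT)*phi(d1)*sigma/(2*sqrt(T)) - r*K*exp(-rT)*N(d2) + q*S*exp(-qT)*N(d1)
N(d1) = 0.5264276204; N(d2) = 0.3806754651; sqrt(T) = 1.0000000000
Term 1 = -49.3900 * 1.0000000000 * 0.3980666214 * 0.3700 / (2 * 1.0000000000) = -3.6371944297
Term 2 = -0.0160 * 52.4400 * 0.9841273201 * 0.3806754651 = -0.3143321774
Term 3 = 0 (no dividend yield, q = 0)
Theta = -3.6371944297 + (-0.3143321774) + (0.0000000000) = -3.951527

Answer: Theta = -3.951527


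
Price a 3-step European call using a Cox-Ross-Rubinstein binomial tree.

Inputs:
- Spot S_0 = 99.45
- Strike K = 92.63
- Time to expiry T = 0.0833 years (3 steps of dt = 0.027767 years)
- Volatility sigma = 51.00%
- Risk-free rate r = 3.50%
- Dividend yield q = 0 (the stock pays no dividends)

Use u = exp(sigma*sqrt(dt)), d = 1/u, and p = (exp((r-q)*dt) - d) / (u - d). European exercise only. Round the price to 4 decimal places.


dt = T/N = 0.027767
u = exp(sigma*sqrt(dt)) = 1.088699; d = 1/u = 0.918528
p = (exp((r-q)*dt) - d) / (u - d) = 0.484481
Discount per step: exp(-r*dt) = 0.999029
Stock lattice S(k, i) with i counting down-moves:
  k=0: S(0,0) = 99.4500
  k=1: S(1,0) = 108.2711; S(1,1) = 91.3476
  k=2: S(2,0) = 117.8746; S(2,1) = 99.4500; S(2,2) = 83.9053
  k=3: S(3,0) = 128.3299; S(3,1) = 108.2711; S(3,2) = 91.3476; S(3,3) = 77.0694
Terminal payoffs V(N, i) = max(S_T - K, 0):
  V(3,0) = 35.699863; V(3,1) = 15.641071; V(3,2) = 0.000000; V(3,3) = 0.000000
Backward induction: V(k, i) = exp(-r*dt) * [p * V(k+1, i) + (1-p) * V(k+1, i+1)].
  V(2,0) = exp(-r*dt) * [p*35.699863 + (1-p)*15.641071] = 25.334536
  V(2,1) = exp(-r*dt) * [p*15.641071 + (1-p)*0.000000] = 7.570437
  V(2,2) = exp(-r*dt) * [p*0.000000 + (1-p)*0.000000] = 0.000000
  V(1,0) = exp(-r*dt) * [p*25.334536 + (1-p)*7.570437] = 16.161088
  V(1,1) = exp(-r*dt) * [p*7.570437 + (1-p)*0.000000] = 3.664168
  V(0,0) = exp(-r*dt) * [p*16.161088 + (1-p)*3.664168] = 9.709245

Answer: Price = V(0,0) = 9.7092


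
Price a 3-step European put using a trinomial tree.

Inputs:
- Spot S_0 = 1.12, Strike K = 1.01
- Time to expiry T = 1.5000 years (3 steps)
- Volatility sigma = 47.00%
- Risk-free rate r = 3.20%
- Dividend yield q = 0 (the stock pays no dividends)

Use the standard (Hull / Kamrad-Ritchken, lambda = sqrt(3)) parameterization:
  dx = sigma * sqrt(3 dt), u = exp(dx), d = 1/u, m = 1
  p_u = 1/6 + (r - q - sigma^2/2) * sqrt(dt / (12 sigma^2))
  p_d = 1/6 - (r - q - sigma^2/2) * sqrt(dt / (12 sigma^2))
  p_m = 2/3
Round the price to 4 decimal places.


Answer: Price = V(0,0) = 0.1594

Derivation:
dt = T/N = 0.500000; dx = sigma*sqrt(3*dt) = 0.575630
u = exp(dx) = 1.778251; d = 1/u = 0.562350
p_u = 0.132595, p_m = 0.666667, p_d = 0.200738
Discount per step: exp(-r*dt) = 0.984127
Stock lattice S(k, j) with j the centered position index:
  k=0: S(0,+0) = 1.1200
  k=1: S(1,-1) = 0.6298; S(1,+0) = 1.1200; S(1,+1) = 1.9916
  k=2: S(2,-2) = 0.3542; S(2,-1) = 0.6298; S(2,+0) = 1.1200; S(2,+1) = 1.9916; S(2,+2) = 3.5416
  k=3: S(3,-3) = 0.1992; S(3,-2) = 0.3542; S(3,-1) = 0.6298; S(3,+0) = 1.1200; S(3,+1) = 1.9916; S(3,+2) = 3.5416; S(3,+3) = 6.2979
Terminal payoffs V(N, j) = max(K - S_T, 0):
  V(3,-3) = 0.810823; V(3,-2) = 0.655813; V(3,-1) = 0.380168; V(3,+0) = 0.000000; V(3,+1) = 0.000000; V(3,+2) = 0.000000; V(3,+3) = 0.000000
Backward induction: V(k, j) = exp(-r*dt) * [p_u * V(k+1, j+1) + p_m * V(k+1, j) + p_d * V(k+1, j-1)]
  V(2,-2) = exp(-r*dt) * [p_u*0.380168 + p_m*0.655813 + p_d*0.810823] = 0.640057
  V(2,-1) = exp(-r*dt) * [p_u*0.000000 + p_m*0.380168 + p_d*0.655813] = 0.378979
  V(2,+0) = exp(-r*dt) * [p_u*0.000000 + p_m*0.000000 + p_d*0.380168] = 0.075103
  V(2,+1) = exp(-r*dt) * [p_u*0.000000 + p_m*0.000000 + p_d*0.000000] = 0.000000
  V(2,+2) = exp(-r*dt) * [p_u*0.000000 + p_m*0.000000 + p_d*0.000000] = 0.000000
  V(1,-1) = exp(-r*dt) * [p_u*0.075103 + p_m*0.378979 + p_d*0.640057] = 0.384887
  V(1,+0) = exp(-r*dt) * [p_u*0.000000 + p_m*0.075103 + p_d*0.378979] = 0.124142
  V(1,+1) = exp(-r*dt) * [p_u*0.000000 + p_m*0.000000 + p_d*0.075103] = 0.014837
  V(0,+0) = exp(-r*dt) * [p_u*0.014837 + p_m*0.124142 + p_d*0.384887] = 0.159419


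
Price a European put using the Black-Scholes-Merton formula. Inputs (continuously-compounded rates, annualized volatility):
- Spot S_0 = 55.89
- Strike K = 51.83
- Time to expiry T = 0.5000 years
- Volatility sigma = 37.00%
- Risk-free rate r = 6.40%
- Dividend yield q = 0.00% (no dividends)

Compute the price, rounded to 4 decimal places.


Answer: Price = 3.1303

Derivation:
d1 = (ln(S/K) + (r - q + 0.5*sigma^2) * T) / (sigma * sqrt(T)) = 0.54138137
d2 = d1 - sigma * sqrt(T) = 0.27975186
exp(-rT) = 0.96850658; exp(-qT) = 1.00000000
P = K * exp(-rT) * N(-d2) - S_0 * exp(-qT) * N(-d1)
N(-d1) = 0.29412237; N(-d2) = 0.38983394
P = 51.8300 * 0.96850658 * 0.38983394 - 55.8900 * 1.00000000 * 0.29412237 = 3.1303


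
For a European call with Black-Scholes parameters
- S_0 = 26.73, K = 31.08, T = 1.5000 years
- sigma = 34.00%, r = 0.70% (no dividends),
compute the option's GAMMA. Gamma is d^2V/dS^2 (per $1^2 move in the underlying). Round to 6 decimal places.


Answer: Gamma = 0.035546

Derivation:
d1 = -0.1286654412; d2 = -0.5450786975
phi(d1) = 0.3956537056; exp(-qT) = 1.0000000000; exp(-rT) = 0.9895549326
Gamma = exp(-qT) * phi(d1) / (S * sigma * sqrt(T)) = 1.0000000000 * 0.3956537056 / (26.7300 * 0.3400 * 1.2247448714) = 0.035546


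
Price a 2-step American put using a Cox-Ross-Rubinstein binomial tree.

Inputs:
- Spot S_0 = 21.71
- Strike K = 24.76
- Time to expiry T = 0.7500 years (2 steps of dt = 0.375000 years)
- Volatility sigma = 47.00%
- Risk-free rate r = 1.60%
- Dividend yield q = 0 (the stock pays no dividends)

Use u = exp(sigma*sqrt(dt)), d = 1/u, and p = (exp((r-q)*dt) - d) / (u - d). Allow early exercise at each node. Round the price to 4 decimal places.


dt = T/N = 0.375000
u = exp(sigma*sqrt(dt)) = 1.333511; d = 1/u = 0.749900
p = (exp((r-q)*dt) - d) / (u - d) = 0.438851
Discount per step: exp(-r*dt) = 0.994018
Stock lattice S(k, i) with i counting down-moves:
  k=0: S(0,0) = 21.7100
  k=1: S(1,0) = 28.9505; S(1,1) = 16.2803
  k=2: S(2,0) = 38.6058; S(2,1) = 21.7100; S(2,2) = 12.2086
Terminal payoffs V(N, i) = max(K - S_T, 0):
  V(2,0) = 0.000000; V(2,1) = 3.050000; V(2,2) = 12.551372
Backward induction: V(k, i) = exp(-r*dt) * [p * V(k+1, i) + (1-p) * V(k+1, i+1)]; then take max(V_cont, immediate exercise) for American.
  V(1,0) = exp(-r*dt) * [p*0.000000 + (1-p)*3.050000] = 1.701267; exercise = 0.000000; V(1,0) = max -> 1.701267
  V(1,1) = exp(-r*dt) * [p*3.050000 + (1-p)*12.551372] = 8.331550; exercise = 8.479665; V(1,1) = max -> 8.479665
  V(0,0) = exp(-r*dt) * [p*1.701267 + (1-p)*8.479665] = 5.472030; exercise = 3.050000; V(0,0) = max -> 5.472030

Answer: Price = V(0,0) = 5.4720


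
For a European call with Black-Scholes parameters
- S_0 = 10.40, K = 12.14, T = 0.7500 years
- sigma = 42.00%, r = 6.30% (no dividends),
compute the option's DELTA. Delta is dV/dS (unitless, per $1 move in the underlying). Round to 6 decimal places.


Answer: Delta = 0.454799

Derivation:
d1 = -0.1135454965; d2 = -0.4772761661
phi(d1) = 0.3963788540; exp(-qT) = 1.0000000000; exp(-rT) = 0.9538489056
N(d1) = 0.4547990476
Delta = exp(-qT) * N(d1) = 1.0000000000 * 0.4547990476 = 0.454799


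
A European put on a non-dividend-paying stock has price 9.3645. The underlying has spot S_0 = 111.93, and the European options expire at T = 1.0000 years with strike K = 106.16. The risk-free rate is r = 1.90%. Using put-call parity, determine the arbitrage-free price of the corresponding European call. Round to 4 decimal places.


Answer: Call price = 17.1325

Derivation:
Put-call parity: C - P = S_0 * exp(-qT) - K * exp(-rT).
S_0 * exp(-qT) = 111.9300 * 1.00000000 = 111.93000000
K * exp(-rT) = 106.1600 * 0.98117936 = 104.16200110
C = P + S*exp(-qT) - K*exp(-rT)
C = 9.3645 + 111.93000000 - 104.16200110 = 17.1325


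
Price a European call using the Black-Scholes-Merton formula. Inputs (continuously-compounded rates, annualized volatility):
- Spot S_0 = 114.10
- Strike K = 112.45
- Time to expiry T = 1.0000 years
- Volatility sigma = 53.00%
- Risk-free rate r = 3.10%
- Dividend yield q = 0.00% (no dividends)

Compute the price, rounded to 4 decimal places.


d1 = (ln(S/K) + (r - q + 0.5*sigma^2) * T) / (sigma * sqrt(T)) = 0.35097468
d2 = d1 - sigma * sqrt(T) = -0.17902532
exp(-rT) = 0.96947557; exp(-qT) = 1.00000000
C = S_0 * exp(-qT) * N(d1) - K * exp(-rT) * N(d2)
N(d1) = 0.63719633; N(d2) = 0.42895891
C = 114.1000 * 1.00000000 * 0.63719633 - 112.4500 * 0.96947557 * 0.42895891 = 25.9401

Answer: Price = 25.9401


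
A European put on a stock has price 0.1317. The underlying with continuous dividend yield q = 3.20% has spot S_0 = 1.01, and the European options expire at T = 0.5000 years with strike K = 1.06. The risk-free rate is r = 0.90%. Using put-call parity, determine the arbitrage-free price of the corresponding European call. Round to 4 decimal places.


Put-call parity: C - P = S_0 * exp(-qT) - K * exp(-rT).
S_0 * exp(-qT) = 1.0100 * 0.98412732 = 0.99396859
K * exp(-rT) = 1.0600 * 0.99551011 = 1.05524072
C = P + S*exp(-qT) - K*exp(-rT)
C = 0.1317 + 0.99396859 - 1.05524072 = 0.0704

Answer: Call price = 0.0704


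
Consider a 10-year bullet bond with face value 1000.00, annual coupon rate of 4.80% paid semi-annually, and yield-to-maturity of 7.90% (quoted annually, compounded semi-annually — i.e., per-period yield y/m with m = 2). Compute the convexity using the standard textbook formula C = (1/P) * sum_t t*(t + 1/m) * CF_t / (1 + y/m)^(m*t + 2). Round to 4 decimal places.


Answer: Convexity = 68.9636

Derivation:
Coupon per period c = face * coupon_rate / m = 24.000000
Periods per year m = 2; per-period yield y/m = 0.039500
Number of cashflows N = 20
Cashflows (t years, CF_t, discount factor 1/(1+y/m)^(m*t), PV):
  t = 0.5000: CF_t = 24.000000, DF = 0.962001, PV = 23.088023
  t = 1.0000: CF_t = 24.000000, DF = 0.925446, PV = 22.210700
  t = 1.5000: CF_t = 24.000000, DF = 0.890280, PV = 21.366715
  t = 2.0000: CF_t = 24.000000, DF = 0.856450, PV = 20.554801
  t = 2.5000: CF_t = 24.000000, DF = 0.823906, PV = 19.773738
  t = 3.0000: CF_t = 24.000000, DF = 0.792598, PV = 19.022355
  t = 3.5000: CF_t = 24.000000, DF = 0.762480, PV = 18.299524
  t = 4.0000: CF_t = 24.000000, DF = 0.733507, PV = 17.604159
  t = 4.5000: CF_t = 24.000000, DF = 0.705634, PV = 16.935218
  t = 5.0000: CF_t = 24.000000, DF = 0.678821, PV = 16.291696
  t = 5.5000: CF_t = 24.000000, DF = 0.653026, PV = 15.672627
  t = 6.0000: CF_t = 24.000000, DF = 0.628212, PV = 15.077083
  t = 6.5000: CF_t = 24.000000, DF = 0.604340, PV = 14.504168
  t = 7.0000: CF_t = 24.000000, DF = 0.581376, PV = 13.953024
  t = 7.5000: CF_t = 24.000000, DF = 0.559284, PV = 13.422822
  t = 8.0000: CF_t = 24.000000, DF = 0.538032, PV = 12.912768
  t = 8.5000: CF_t = 24.000000, DF = 0.517587, PV = 12.422095
  t = 9.0000: CF_t = 24.000000, DF = 0.497919, PV = 11.950067
  t = 9.5000: CF_t = 24.000000, DF = 0.478999, PV = 11.495976
  t = 10.0000: CF_t = 1024.000000, DF = 0.460798, PV = 471.856654
Price P = sum_t PV_t = 788.414214
Convexity numerator sum_t t*(t + 1/m) * CF_t / (1+y/m)^(m*t + 2):
  t = 0.5000: term = 10.683358
  t = 1.0000: term = 30.832201
  t = 1.5000: term = 59.321214
  t = 2.0000: term = 95.111774
  t = 2.5000: term = 137.246428
  t = 3.0000: term = 184.843674
  t = 3.5000: term = 237.093056
  t = 4.0000: term = 293.250533
  t = 4.5000: term = 352.634119
  t = 5.0000: term = 414.619775
  t = 5.5000: term = 478.637547
  t = 6.0000: term = 544.167922
  t = 6.5000: term = 610.738409
  t = 7.0000: term = 677.920312
  t = 7.5000: term = 745.325705
  t = 8.0000: term = 812.604585
  t = 8.5000: term = 879.442191
  t = 9.0000: term = 945.556497
  t = 9.5000: term = 1010.695844
  t = 10.0000: term = 45851.167132
Convexity = (1/P) * sum = 54371.892276 / 788.414214 = 68.963612


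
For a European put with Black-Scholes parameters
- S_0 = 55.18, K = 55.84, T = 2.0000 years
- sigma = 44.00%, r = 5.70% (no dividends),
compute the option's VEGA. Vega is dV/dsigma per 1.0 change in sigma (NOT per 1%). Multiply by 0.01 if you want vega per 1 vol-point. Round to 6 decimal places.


d1 = 0.4752241461; d2 = -0.1470298213
phi(d1) = 0.3563444258; exp(-qT) = 1.0000000000; exp(-rT) = 0.8922579559
Vega = S * exp(-qT) * phi(d1) * sqrt(T) = 55.1800 * 1.0000000000 * 0.3563444258 * 1.4142135624 = 27.807802

Answer: Vega = 27.807802


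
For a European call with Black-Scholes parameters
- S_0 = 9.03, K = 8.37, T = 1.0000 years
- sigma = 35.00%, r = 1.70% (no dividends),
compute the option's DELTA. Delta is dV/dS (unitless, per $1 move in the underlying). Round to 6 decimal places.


Answer: Delta = 0.670185

Derivation:
d1 = 0.4404242369; d2 = 0.0904242369
phi(d1) = 0.3620672585; exp(-qT) = 1.0000000000; exp(-rT) = 0.9831436846
N(d1) = 0.6701850630
Delta = exp(-qT) * N(d1) = 1.0000000000 * 0.6701850630 = 0.670185


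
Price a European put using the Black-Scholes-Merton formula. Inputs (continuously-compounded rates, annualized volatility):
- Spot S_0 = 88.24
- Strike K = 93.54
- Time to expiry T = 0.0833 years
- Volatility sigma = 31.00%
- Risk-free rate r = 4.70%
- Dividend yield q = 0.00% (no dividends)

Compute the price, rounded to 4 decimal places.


d1 = (ln(S/K) + (r - q + 0.5*sigma^2) * T) / (sigma * sqrt(T)) = -0.56343275
d2 = d1 - sigma * sqrt(T) = -0.65290414
exp(-rT) = 0.99609255; exp(-qT) = 1.00000000
P = K * exp(-rT) * N(-d2) - S_0 * exp(-qT) * N(-d1)
N(-d1) = 0.71342988; N(-d2) = 0.74309096
P = 93.5400 * 0.99609255 * 0.74309096 - 88.2400 * 1.00000000 * 0.71342988 = 6.2841

Answer: Price = 6.2841


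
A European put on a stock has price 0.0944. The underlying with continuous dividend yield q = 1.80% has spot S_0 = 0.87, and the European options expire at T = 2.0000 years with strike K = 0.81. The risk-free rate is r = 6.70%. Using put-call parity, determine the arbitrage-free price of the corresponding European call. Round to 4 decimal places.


Put-call parity: C - P = S_0 * exp(-qT) - K * exp(-rT).
S_0 * exp(-qT) = 0.8700 * 0.96464029 = 0.83923706
K * exp(-rT) = 0.8100 * 0.87459006 = 0.70841795
C = P + S*exp(-qT) - K*exp(-rT)
C = 0.0944 + 0.83923706 - 0.70841795 = 0.2252

Answer: Call price = 0.2252


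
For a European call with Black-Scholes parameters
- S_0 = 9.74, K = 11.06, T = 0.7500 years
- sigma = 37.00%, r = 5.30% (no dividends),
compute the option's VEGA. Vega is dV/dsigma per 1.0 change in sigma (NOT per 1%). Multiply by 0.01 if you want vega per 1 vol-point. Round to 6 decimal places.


d1 = -0.1123691475; d2 = -0.4327985469
phi(d1) = 0.3964315272; exp(-qT) = 1.0000000000; exp(-rT) = 0.9610296665
Vega = S * exp(-qT) * phi(d1) * sqrt(T) = 9.7400 * 1.0000000000 * 0.3964315272 * 0.8660254038 = 3.343935

Answer: Vega = 3.343935


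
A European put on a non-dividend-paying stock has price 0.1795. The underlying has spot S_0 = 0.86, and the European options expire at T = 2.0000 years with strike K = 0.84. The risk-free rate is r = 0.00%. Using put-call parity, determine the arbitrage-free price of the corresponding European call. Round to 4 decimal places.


Put-call parity: C - P = S_0 * exp(-qT) - K * exp(-rT).
S_0 * exp(-qT) = 0.8600 * 1.00000000 = 0.86000000
K * exp(-rT) = 0.8400 * 1.00000000 = 0.84000000
C = P + S*exp(-qT) - K*exp(-rT)
C = 0.1795 + 0.86000000 - 0.84000000 = 0.1995

Answer: Call price = 0.1995


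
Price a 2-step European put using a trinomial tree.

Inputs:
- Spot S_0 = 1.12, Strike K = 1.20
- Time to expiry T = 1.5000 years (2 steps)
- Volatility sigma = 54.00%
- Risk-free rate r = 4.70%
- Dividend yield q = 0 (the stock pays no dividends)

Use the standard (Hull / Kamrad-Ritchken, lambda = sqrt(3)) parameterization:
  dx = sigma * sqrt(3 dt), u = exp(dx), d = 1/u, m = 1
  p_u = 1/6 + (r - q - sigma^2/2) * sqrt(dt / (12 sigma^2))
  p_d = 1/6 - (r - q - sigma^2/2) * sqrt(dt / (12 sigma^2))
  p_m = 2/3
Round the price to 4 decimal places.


dt = T/N = 0.750000; dx = sigma*sqrt(3*dt) = 0.810000
u = exp(dx) = 2.247908; d = 1/u = 0.444858
p_u = 0.120926, p_m = 0.666667, p_d = 0.212407
Discount per step: exp(-r*dt) = 0.965364
Stock lattice S(k, j) with j the centered position index:
  k=0: S(0,+0) = 1.1200
  k=1: S(1,-1) = 0.4982; S(1,+0) = 1.1200; S(1,+1) = 2.5177
  k=2: S(2,-2) = 0.2216; S(2,-1) = 0.4982; S(2,+0) = 1.1200; S(2,+1) = 2.5177; S(2,+2) = 5.6595
Terminal payoffs V(N, j) = max(K - S_T, 0):
  V(2,-2) = 0.978353; V(2,-1) = 0.701759; V(2,+0) = 0.080000; V(2,+1) = 0.000000; V(2,+2) = 0.000000
Backward induction: V(k, j) = exp(-r*dt) * [p_u * V(k+1, j+1) + p_m * V(k+1, j) + p_d * V(k+1, j-1)]
  V(1,-1) = exp(-r*dt) * [p_u*0.080000 + p_m*0.701759 + p_d*0.978353] = 0.661586
  V(1,+0) = exp(-r*dt) * [p_u*0.000000 + p_m*0.080000 + p_d*0.701759] = 0.195382
  V(1,+1) = exp(-r*dt) * [p_u*0.000000 + p_m*0.000000 + p_d*0.080000] = 0.016404
  V(0,+0) = exp(-r*dt) * [p_u*0.016404 + p_m*0.195382 + p_d*0.661586] = 0.263317

Answer: Price = V(0,0) = 0.2633


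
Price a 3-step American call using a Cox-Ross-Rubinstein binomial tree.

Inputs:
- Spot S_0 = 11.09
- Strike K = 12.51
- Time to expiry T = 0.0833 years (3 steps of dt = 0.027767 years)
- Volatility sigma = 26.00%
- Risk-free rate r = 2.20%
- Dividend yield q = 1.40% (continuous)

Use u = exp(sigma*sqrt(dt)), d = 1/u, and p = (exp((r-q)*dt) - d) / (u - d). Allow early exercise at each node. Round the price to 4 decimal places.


dt = T/N = 0.027767
u = exp(sigma*sqrt(dt)) = 1.044277; d = 1/u = 0.957600
p = (exp((r-q)*dt) - d) / (u - d) = 0.491734
Discount per step: exp(-r*dt) = 0.999389
Stock lattice S(k, i) with i counting down-moves:
  k=0: S(0,0) = 11.0900
  k=1: S(1,0) = 11.5810; S(1,1) = 10.6198
  k=2: S(2,0) = 12.0938; S(2,1) = 11.0900; S(2,2) = 10.1695
  k=3: S(3,0) = 12.6293; S(3,1) = 11.5810; S(3,2) = 10.6198; S(3,3) = 9.7383
Terminal payoffs V(N, i) = max(S_T - K, 0):
  V(3,0) = 0.119278; V(3,1) = 0.000000; V(3,2) = 0.000000; V(3,3) = 0.000000
Backward induction: V(k, i) = exp(-r*dt) * [p * V(k+1, i) + (1-p) * V(k+1, i+1)]; then take max(V_cont, immediate exercise) for American.
  V(2,0) = exp(-r*dt) * [p*0.119278 + (1-p)*0.000000] = 0.058617; exercise = 0.000000; V(2,0) = max -> 0.058617
  V(2,1) = exp(-r*dt) * [p*0.000000 + (1-p)*0.000000] = 0.000000; exercise = 0.000000; V(2,1) = max -> 0.000000
  V(2,2) = exp(-r*dt) * [p*0.000000 + (1-p)*0.000000] = 0.000000; exercise = 0.000000; V(2,2) = max -> 0.000000
  V(1,0) = exp(-r*dt) * [p*0.058617 + (1-p)*0.000000] = 0.028807; exercise = 0.000000; V(1,0) = max -> 0.028807
  V(1,1) = exp(-r*dt) * [p*0.000000 + (1-p)*0.000000] = 0.000000; exercise = 0.000000; V(1,1) = max -> 0.000000
  V(0,0) = exp(-r*dt) * [p*0.028807 + (1-p)*0.000000] = 0.014156; exercise = 0.000000; V(0,0) = max -> 0.014156

Answer: Price = V(0,0) = 0.0142
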